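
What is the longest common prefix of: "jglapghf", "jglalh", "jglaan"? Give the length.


Words: jglapghf, jglalh, jglaan
  Position 0: all 'j' => match
  Position 1: all 'g' => match
  Position 2: all 'l' => match
  Position 3: all 'a' => match
  Position 4: ('p', 'l', 'a') => mismatch, stop
LCP = "jgla" (length 4)

4


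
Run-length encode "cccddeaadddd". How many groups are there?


Input: cccddeaadddd
Scanning for consecutive runs:
  Group 1: 'c' x 3 (positions 0-2)
  Group 2: 'd' x 2 (positions 3-4)
  Group 3: 'e' x 1 (positions 5-5)
  Group 4: 'a' x 2 (positions 6-7)
  Group 5: 'd' x 4 (positions 8-11)
Total groups: 5

5


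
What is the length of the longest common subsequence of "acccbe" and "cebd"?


LCS of "acccbe" and "cebd"
DP table:
           c    e    b    d
      0    0    0    0    0
  a   0    0    0    0    0
  c   0    1    1    1    1
  c   0    1    1    1    1
  c   0    1    1    1    1
  b   0    1    1    2    2
  e   0    1    2    2    2
LCS length = dp[6][4] = 2

2


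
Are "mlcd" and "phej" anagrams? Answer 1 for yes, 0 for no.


Strings: "mlcd", "phej"
Sorted first:  cdlm
Sorted second: ehjp
Differ at position 0: 'c' vs 'e' => not anagrams

0


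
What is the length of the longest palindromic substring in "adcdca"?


Input: "adcdca"
Checking substrings for palindromes:
  [1:4] "dcd" (len 3) => palindrome
  [2:5] "cdc" (len 3) => palindrome
Longest palindromic substring: "dcd" with length 3

3


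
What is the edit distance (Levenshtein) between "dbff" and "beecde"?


Computing edit distance: "dbff" -> "beecde"
DP table:
           b    e    e    c    d    e
      0    1    2    3    4    5    6
  d   1    1    2    3    4    4    5
  b   2    1    2    3    4    5    5
  f   3    2    2    3    4    5    6
  f   4    3    3    3    4    5    6
Edit distance = dp[4][6] = 6

6


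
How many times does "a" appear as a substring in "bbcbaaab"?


Searching for "a" in "bbcbaaab"
Scanning each position:
  Position 0: "b" => no
  Position 1: "b" => no
  Position 2: "c" => no
  Position 3: "b" => no
  Position 4: "a" => MATCH
  Position 5: "a" => MATCH
  Position 6: "a" => MATCH
  Position 7: "b" => no
Total occurrences: 3

3


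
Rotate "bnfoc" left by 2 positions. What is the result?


Input: "bnfoc", rotate left by 2
First 2 characters: "bn"
Remaining characters: "foc"
Concatenate remaining + first: "foc" + "bn" = "focbn"

focbn


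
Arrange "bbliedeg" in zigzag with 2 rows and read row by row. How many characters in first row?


Zigzag "bbliedeg" into 2 rows:
Placing characters:
  'b' => row 0
  'b' => row 1
  'l' => row 0
  'i' => row 1
  'e' => row 0
  'd' => row 1
  'e' => row 0
  'g' => row 1
Rows:
  Row 0: "blee"
  Row 1: "bidg"
First row length: 4

4


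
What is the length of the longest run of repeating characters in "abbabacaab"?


Input: "abbabacaab"
Scanning for longest run:
  Position 1 ('b'): new char, reset run to 1
  Position 2 ('b'): continues run of 'b', length=2
  Position 3 ('a'): new char, reset run to 1
  Position 4 ('b'): new char, reset run to 1
  Position 5 ('a'): new char, reset run to 1
  Position 6 ('c'): new char, reset run to 1
  Position 7 ('a'): new char, reset run to 1
  Position 8 ('a'): continues run of 'a', length=2
  Position 9 ('b'): new char, reset run to 1
Longest run: 'b' with length 2

2


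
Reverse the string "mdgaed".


Input: mdgaed
Reading characters right to left:
  Position 5: 'd'
  Position 4: 'e'
  Position 3: 'a'
  Position 2: 'g'
  Position 1: 'd'
  Position 0: 'm'
Reversed: deagdm

deagdm


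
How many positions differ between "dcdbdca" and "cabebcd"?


Comparing "dcdbdca" and "cabebcd" position by position:
  Position 0: 'd' vs 'c' => DIFFER
  Position 1: 'c' vs 'a' => DIFFER
  Position 2: 'd' vs 'b' => DIFFER
  Position 3: 'b' vs 'e' => DIFFER
  Position 4: 'd' vs 'b' => DIFFER
  Position 5: 'c' vs 'c' => same
  Position 6: 'a' vs 'd' => DIFFER
Positions that differ: 6

6


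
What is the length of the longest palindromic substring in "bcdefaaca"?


Input: "bcdefaaca"
Checking substrings for palindromes:
  [6:9] "aca" (len 3) => palindrome
  [5:7] "aa" (len 2) => palindrome
Longest palindromic substring: "aca" with length 3

3


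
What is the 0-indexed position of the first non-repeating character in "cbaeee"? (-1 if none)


Input: cbaeee
Character frequencies:
  'a': 1
  'b': 1
  'c': 1
  'e': 3
Scanning left to right for freq == 1:
  Position 0 ('c'): unique! => answer = 0

0


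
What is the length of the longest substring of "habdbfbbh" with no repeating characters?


Input: "habdbfbbh"
Sliding window (track last position of each char):
  Position 0 ('h'): window [0,0] length 1 -- new best
  Position 1 ('a'): window [0,1] length 2 -- new best
  Position 2 ('b'): window [0,2] length 3 -- new best
  Position 3 ('d'): window [0,3] length 4 -- new best
  Position 4 ('b'): repeat (last at 2), move window start to 3
  Position 4 ('b'): window [3,4] length 2
  Position 5 ('f'): window [3,5] length 3
  Position 6 ('b'): repeat (last at 4), move window start to 5
  Position 6 ('b'): window [5,6] length 2
  Position 7 ('b'): repeat (last at 6), move window start to 7
  Position 7 ('b'): window [7,7] length 1
  Position 8 ('h'): window [7,8] length 2
Longest substring with no repeats: "habd" with length 4

4


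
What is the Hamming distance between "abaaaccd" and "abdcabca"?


Comparing "abaaaccd" and "abdcabca" position by position:
  Position 0: 'a' vs 'a' => same
  Position 1: 'b' vs 'b' => same
  Position 2: 'a' vs 'd' => differ
  Position 3: 'a' vs 'c' => differ
  Position 4: 'a' vs 'a' => same
  Position 5: 'c' vs 'b' => differ
  Position 6: 'c' vs 'c' => same
  Position 7: 'd' vs 'a' => differ
Total differences (Hamming distance): 4

4


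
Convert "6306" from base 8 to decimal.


Input: "6306" in base 8
Positional expansion:
  Digit '6' (value 6) x 8^3 = 3072
  Digit '3' (value 3) x 8^2 = 192
  Digit '0' (value 0) x 8^1 = 0
  Digit '6' (value 6) x 8^0 = 6
Sum = 3270

3270


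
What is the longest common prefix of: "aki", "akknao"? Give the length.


Words: aki, akknao
  Position 0: all 'a' => match
  Position 1: all 'k' => match
  Position 2: ('i', 'k') => mismatch, stop
LCP = "ak" (length 2)

2


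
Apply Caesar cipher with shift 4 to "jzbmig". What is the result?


Caesar cipher: shift "jzbmig" by 4
  'j' (pos 9) + 4 = pos 13 = 'n'
  'z' (pos 25) + 4 = pos 3 = 'd'
  'b' (pos 1) + 4 = pos 5 = 'f'
  'm' (pos 12) + 4 = pos 16 = 'q'
  'i' (pos 8) + 4 = pos 12 = 'm'
  'g' (pos 6) + 4 = pos 10 = 'k'
Result: ndfqmk

ndfqmk


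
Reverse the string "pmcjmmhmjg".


Input: pmcjmmhmjg
Reading characters right to left:
  Position 9: 'g'
  Position 8: 'j'
  Position 7: 'm'
  Position 6: 'h'
  Position 5: 'm'
  Position 4: 'm'
  Position 3: 'j'
  Position 2: 'c'
  Position 1: 'm'
  Position 0: 'p'
Reversed: gjmhmmjcmp

gjmhmmjcmp


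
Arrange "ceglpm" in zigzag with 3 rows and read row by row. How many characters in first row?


Zigzag "ceglpm" into 3 rows:
Placing characters:
  'c' => row 0
  'e' => row 1
  'g' => row 2
  'l' => row 1
  'p' => row 0
  'm' => row 1
Rows:
  Row 0: "cp"
  Row 1: "elm"
  Row 2: "g"
First row length: 2

2


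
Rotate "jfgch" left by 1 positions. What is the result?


Input: "jfgch", rotate left by 1
First 1 characters: "j"
Remaining characters: "fgch"
Concatenate remaining + first: "fgch" + "j" = "fgchj"

fgchj


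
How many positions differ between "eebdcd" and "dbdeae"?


Comparing "eebdcd" and "dbdeae" position by position:
  Position 0: 'e' vs 'd' => DIFFER
  Position 1: 'e' vs 'b' => DIFFER
  Position 2: 'b' vs 'd' => DIFFER
  Position 3: 'd' vs 'e' => DIFFER
  Position 4: 'c' vs 'a' => DIFFER
  Position 5: 'd' vs 'e' => DIFFER
Positions that differ: 6

6


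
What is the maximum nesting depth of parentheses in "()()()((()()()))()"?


Input: "()()()((()()()))()"
Tracking depth:
  Position 0 '(': depth becomes 1
  Position 1 ')': depth becomes 0
  Position 2 '(': depth becomes 1
  Position 3 ')': depth becomes 0
  Position 4 '(': depth becomes 1
  Position 5 ')': depth becomes 0
  Position 6 '(': depth becomes 1
  Position 7 '(': depth becomes 2
  Position 8 '(': depth becomes 3
  Position 9 ')': depth becomes 2
  Position 10 '(': depth becomes 3
  Position 11 ')': depth becomes 2
  Position 12 '(': depth becomes 3
  Position 13 ')': depth becomes 2
  Position 14 ')': depth becomes 1
  Position 15 ')': depth becomes 0
  Position 16 '(': depth becomes 1
  Position 17 ')': depth becomes 0
Maximum depth reached: 3

3


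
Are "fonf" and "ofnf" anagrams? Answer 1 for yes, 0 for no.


Strings: "fonf", "ofnf"
Sorted first:  ffno
Sorted second: ffno
Sorted forms match => anagrams

1


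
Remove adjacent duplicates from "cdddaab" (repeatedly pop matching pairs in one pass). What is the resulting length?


Input: cdddaab
Stack-based adjacent duplicate removal:
  Read 'c': push. Stack: c
  Read 'd': push. Stack: cd
  Read 'd': matches stack top 'd' => pop. Stack: c
  Read 'd': push. Stack: cd
  Read 'a': push. Stack: cda
  Read 'a': matches stack top 'a' => pop. Stack: cd
  Read 'b': push. Stack: cdb
Final stack: "cdb" (length 3)

3


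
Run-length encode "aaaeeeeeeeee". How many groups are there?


Input: aaaeeeeeeeee
Scanning for consecutive runs:
  Group 1: 'a' x 3 (positions 0-2)
  Group 2: 'e' x 9 (positions 3-11)
Total groups: 2

2


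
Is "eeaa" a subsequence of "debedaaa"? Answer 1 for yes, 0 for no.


Check if "eeaa" is a subsequence of "debedaaa"
Greedy scan:
  Position 0 ('d'): no match needed
  Position 1 ('e'): matches sub[0] = 'e'
  Position 2 ('b'): no match needed
  Position 3 ('e'): matches sub[1] = 'e'
  Position 4 ('d'): no match needed
  Position 5 ('a'): matches sub[2] = 'a'
  Position 6 ('a'): matches sub[3] = 'a'
  Position 7 ('a'): no match needed
All 4 characters matched => is a subsequence

1


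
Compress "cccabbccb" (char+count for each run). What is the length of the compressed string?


Input: cccabbccb
Runs:
  'c' x 3 => "c3"
  'a' x 1 => "a1"
  'b' x 2 => "b2"
  'c' x 2 => "c2"
  'b' x 1 => "b1"
Compressed: "c3a1b2c2b1"
Compressed length: 10

10


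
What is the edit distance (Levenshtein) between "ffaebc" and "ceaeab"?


Computing edit distance: "ffaebc" -> "ceaeab"
DP table:
           c    e    a    e    a    b
      0    1    2    3    4    5    6
  f   1    1    2    3    4    5    6
  f   2    2    2    3    4    5    6
  a   3    3    3    2    3    4    5
  e   4    4    3    3    2    3    4
  b   5    5    4    4    3    3    3
  c   6    5    5    5    4    4    4
Edit distance = dp[6][6] = 4

4


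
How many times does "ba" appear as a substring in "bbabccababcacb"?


Searching for "ba" in "bbabccababcacb"
Scanning each position:
  Position 0: "bb" => no
  Position 1: "ba" => MATCH
  Position 2: "ab" => no
  Position 3: "bc" => no
  Position 4: "cc" => no
  Position 5: "ca" => no
  Position 6: "ab" => no
  Position 7: "ba" => MATCH
  Position 8: "ab" => no
  Position 9: "bc" => no
  Position 10: "ca" => no
  Position 11: "ac" => no
  Position 12: "cb" => no
Total occurrences: 2

2


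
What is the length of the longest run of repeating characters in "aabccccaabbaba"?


Input: "aabccccaabbaba"
Scanning for longest run:
  Position 1 ('a'): continues run of 'a', length=2
  Position 2 ('b'): new char, reset run to 1
  Position 3 ('c'): new char, reset run to 1
  Position 4 ('c'): continues run of 'c', length=2
  Position 5 ('c'): continues run of 'c', length=3
  Position 6 ('c'): continues run of 'c', length=4
  Position 7 ('a'): new char, reset run to 1
  Position 8 ('a'): continues run of 'a', length=2
  Position 9 ('b'): new char, reset run to 1
  Position 10 ('b'): continues run of 'b', length=2
  Position 11 ('a'): new char, reset run to 1
  Position 12 ('b'): new char, reset run to 1
  Position 13 ('a'): new char, reset run to 1
Longest run: 'c' with length 4

4


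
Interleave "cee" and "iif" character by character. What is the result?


Interleaving "cee" and "iif":
  Position 0: 'c' from first, 'i' from second => "ci"
  Position 1: 'e' from first, 'i' from second => "ei"
  Position 2: 'e' from first, 'f' from second => "ef"
Result: cieief

cieief


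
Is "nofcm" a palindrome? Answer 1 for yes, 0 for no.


Input: nofcm
Reversed: mcfon
  Compare pos 0 ('n') with pos 4 ('m'): MISMATCH
  Compare pos 1 ('o') with pos 3 ('c'): MISMATCH
Result: not a palindrome

0


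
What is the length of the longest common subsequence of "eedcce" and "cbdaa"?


LCS of "eedcce" and "cbdaa"
DP table:
           c    b    d    a    a
      0    0    0    0    0    0
  e   0    0    0    0    0    0
  e   0    0    0    0    0    0
  d   0    0    0    1    1    1
  c   0    1    1    1    1    1
  c   0    1    1    1    1    1
  e   0    1    1    1    1    1
LCS length = dp[6][5] = 1

1


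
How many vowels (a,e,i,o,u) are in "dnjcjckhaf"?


Input: dnjcjckhaf
Checking each character:
  'd' at position 0: consonant
  'n' at position 1: consonant
  'j' at position 2: consonant
  'c' at position 3: consonant
  'j' at position 4: consonant
  'c' at position 5: consonant
  'k' at position 6: consonant
  'h' at position 7: consonant
  'a' at position 8: vowel (running total: 1)
  'f' at position 9: consonant
Total vowels: 1

1


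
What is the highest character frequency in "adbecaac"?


Input: adbecaac
Character counts:
  'a': 3
  'b': 1
  'c': 2
  'd': 1
  'e': 1
Maximum frequency: 3

3


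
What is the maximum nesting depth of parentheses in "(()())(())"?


Input: "(()())(())"
Tracking depth:
  Position 0 '(': depth becomes 1
  Position 1 '(': depth becomes 2
  Position 2 ')': depth becomes 1
  Position 3 '(': depth becomes 2
  Position 4 ')': depth becomes 1
  Position 5 ')': depth becomes 0
  Position 6 '(': depth becomes 1
  Position 7 '(': depth becomes 2
  Position 8 ')': depth becomes 1
  Position 9 ')': depth becomes 0
Maximum depth reached: 2

2


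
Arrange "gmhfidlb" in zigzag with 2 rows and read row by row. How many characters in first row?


Zigzag "gmhfidlb" into 2 rows:
Placing characters:
  'g' => row 0
  'm' => row 1
  'h' => row 0
  'f' => row 1
  'i' => row 0
  'd' => row 1
  'l' => row 0
  'b' => row 1
Rows:
  Row 0: "ghil"
  Row 1: "mfdb"
First row length: 4

4


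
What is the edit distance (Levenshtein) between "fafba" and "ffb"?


Computing edit distance: "fafba" -> "ffb"
DP table:
           f    f    b
      0    1    2    3
  f   1    0    1    2
  a   2    1    1    2
  f   3    2    1    2
  b   4    3    2    1
  a   5    4    3    2
Edit distance = dp[5][3] = 2

2


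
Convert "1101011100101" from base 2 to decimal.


Input: "1101011100101" in base 2
Positional expansion:
  Digit '1' (value 1) x 2^12 = 4096
  Digit '1' (value 1) x 2^11 = 2048
  Digit '0' (value 0) x 2^10 = 0
  Digit '1' (value 1) x 2^9 = 512
  Digit '0' (value 0) x 2^8 = 0
  Digit '1' (value 1) x 2^7 = 128
  Digit '1' (value 1) x 2^6 = 64
  Digit '1' (value 1) x 2^5 = 32
  Digit '0' (value 0) x 2^4 = 0
  Digit '0' (value 0) x 2^3 = 0
  Digit '1' (value 1) x 2^2 = 4
  Digit '0' (value 0) x 2^1 = 0
  Digit '1' (value 1) x 2^0 = 1
Sum = 6885

6885


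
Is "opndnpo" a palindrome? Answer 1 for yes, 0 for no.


Input: opndnpo
Reversed: opndnpo
  Compare pos 0 ('o') with pos 6 ('o'): match
  Compare pos 1 ('p') with pos 5 ('p'): match
  Compare pos 2 ('n') with pos 4 ('n'): match
Result: palindrome

1


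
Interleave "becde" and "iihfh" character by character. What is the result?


Interleaving "becde" and "iihfh":
  Position 0: 'b' from first, 'i' from second => "bi"
  Position 1: 'e' from first, 'i' from second => "ei"
  Position 2: 'c' from first, 'h' from second => "ch"
  Position 3: 'd' from first, 'f' from second => "df"
  Position 4: 'e' from first, 'h' from second => "eh"
Result: bieichdfeh

bieichdfeh


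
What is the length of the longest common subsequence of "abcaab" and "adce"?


LCS of "abcaab" and "adce"
DP table:
           a    d    c    e
      0    0    0    0    0
  a   0    1    1    1    1
  b   0    1    1    1    1
  c   0    1    1    2    2
  a   0    1    1    2    2
  a   0    1    1    2    2
  b   0    1    1    2    2
LCS length = dp[6][4] = 2

2


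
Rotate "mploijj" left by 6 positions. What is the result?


Input: "mploijj", rotate left by 6
First 6 characters: "mploij"
Remaining characters: "j"
Concatenate remaining + first: "j" + "mploij" = "jmploij"

jmploij


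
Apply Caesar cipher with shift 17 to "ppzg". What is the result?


Caesar cipher: shift "ppzg" by 17
  'p' (pos 15) + 17 = pos 6 = 'g'
  'p' (pos 15) + 17 = pos 6 = 'g'
  'z' (pos 25) + 17 = pos 16 = 'q'
  'g' (pos 6) + 17 = pos 23 = 'x'
Result: ggqx

ggqx


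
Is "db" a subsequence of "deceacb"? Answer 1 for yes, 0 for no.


Check if "db" is a subsequence of "deceacb"
Greedy scan:
  Position 0 ('d'): matches sub[0] = 'd'
  Position 1 ('e'): no match needed
  Position 2 ('c'): no match needed
  Position 3 ('e'): no match needed
  Position 4 ('a'): no match needed
  Position 5 ('c'): no match needed
  Position 6 ('b'): matches sub[1] = 'b'
All 2 characters matched => is a subsequence

1


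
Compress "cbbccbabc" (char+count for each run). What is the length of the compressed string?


Input: cbbccbabc
Runs:
  'c' x 1 => "c1"
  'b' x 2 => "b2"
  'c' x 2 => "c2"
  'b' x 1 => "b1"
  'a' x 1 => "a1"
  'b' x 1 => "b1"
  'c' x 1 => "c1"
Compressed: "c1b2c2b1a1b1c1"
Compressed length: 14

14


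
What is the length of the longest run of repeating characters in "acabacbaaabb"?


Input: "acabacbaaabb"
Scanning for longest run:
  Position 1 ('c'): new char, reset run to 1
  Position 2 ('a'): new char, reset run to 1
  Position 3 ('b'): new char, reset run to 1
  Position 4 ('a'): new char, reset run to 1
  Position 5 ('c'): new char, reset run to 1
  Position 6 ('b'): new char, reset run to 1
  Position 7 ('a'): new char, reset run to 1
  Position 8 ('a'): continues run of 'a', length=2
  Position 9 ('a'): continues run of 'a', length=3
  Position 10 ('b'): new char, reset run to 1
  Position 11 ('b'): continues run of 'b', length=2
Longest run: 'a' with length 3

3


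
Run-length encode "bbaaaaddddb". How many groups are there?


Input: bbaaaaddddb
Scanning for consecutive runs:
  Group 1: 'b' x 2 (positions 0-1)
  Group 2: 'a' x 4 (positions 2-5)
  Group 3: 'd' x 4 (positions 6-9)
  Group 4: 'b' x 1 (positions 10-10)
Total groups: 4

4


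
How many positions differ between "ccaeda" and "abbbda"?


Comparing "ccaeda" and "abbbda" position by position:
  Position 0: 'c' vs 'a' => DIFFER
  Position 1: 'c' vs 'b' => DIFFER
  Position 2: 'a' vs 'b' => DIFFER
  Position 3: 'e' vs 'b' => DIFFER
  Position 4: 'd' vs 'd' => same
  Position 5: 'a' vs 'a' => same
Positions that differ: 4

4


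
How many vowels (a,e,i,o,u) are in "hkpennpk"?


Input: hkpennpk
Checking each character:
  'h' at position 0: consonant
  'k' at position 1: consonant
  'p' at position 2: consonant
  'e' at position 3: vowel (running total: 1)
  'n' at position 4: consonant
  'n' at position 5: consonant
  'p' at position 6: consonant
  'k' at position 7: consonant
Total vowels: 1

1


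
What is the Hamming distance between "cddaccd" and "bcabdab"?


Comparing "cddaccd" and "bcabdab" position by position:
  Position 0: 'c' vs 'b' => differ
  Position 1: 'd' vs 'c' => differ
  Position 2: 'd' vs 'a' => differ
  Position 3: 'a' vs 'b' => differ
  Position 4: 'c' vs 'd' => differ
  Position 5: 'c' vs 'a' => differ
  Position 6: 'd' vs 'b' => differ
Total differences (Hamming distance): 7

7


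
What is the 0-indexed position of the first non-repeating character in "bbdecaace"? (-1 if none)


Input: bbdecaace
Character frequencies:
  'a': 2
  'b': 2
  'c': 2
  'd': 1
  'e': 2
Scanning left to right for freq == 1:
  Position 0 ('b'): freq=2, skip
  Position 1 ('b'): freq=2, skip
  Position 2 ('d'): unique! => answer = 2

2


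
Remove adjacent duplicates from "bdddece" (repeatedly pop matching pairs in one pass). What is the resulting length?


Input: bdddece
Stack-based adjacent duplicate removal:
  Read 'b': push. Stack: b
  Read 'd': push. Stack: bd
  Read 'd': matches stack top 'd' => pop. Stack: b
  Read 'd': push. Stack: bd
  Read 'e': push. Stack: bde
  Read 'c': push. Stack: bdec
  Read 'e': push. Stack: bdece
Final stack: "bdece" (length 5)

5


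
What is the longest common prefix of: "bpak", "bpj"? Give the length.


Words: bpak, bpj
  Position 0: all 'b' => match
  Position 1: all 'p' => match
  Position 2: ('a', 'j') => mismatch, stop
LCP = "bp" (length 2)

2


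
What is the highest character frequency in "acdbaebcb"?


Input: acdbaebcb
Character counts:
  'a': 2
  'b': 3
  'c': 2
  'd': 1
  'e': 1
Maximum frequency: 3

3


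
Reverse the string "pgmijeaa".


Input: pgmijeaa
Reading characters right to left:
  Position 7: 'a'
  Position 6: 'a'
  Position 5: 'e'
  Position 4: 'j'
  Position 3: 'i'
  Position 2: 'm'
  Position 1: 'g'
  Position 0: 'p'
Reversed: aaejimgp

aaejimgp


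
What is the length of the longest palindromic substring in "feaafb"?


Input: "feaafb"
Checking substrings for palindromes:
  [2:4] "aa" (len 2) => palindrome
Longest palindromic substring: "aa" with length 2

2


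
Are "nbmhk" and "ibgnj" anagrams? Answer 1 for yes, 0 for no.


Strings: "nbmhk", "ibgnj"
Sorted first:  bhkmn
Sorted second: bgijn
Differ at position 1: 'h' vs 'g' => not anagrams

0


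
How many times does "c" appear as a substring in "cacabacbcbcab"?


Searching for "c" in "cacabacbcbcab"
Scanning each position:
  Position 0: "c" => MATCH
  Position 1: "a" => no
  Position 2: "c" => MATCH
  Position 3: "a" => no
  Position 4: "b" => no
  Position 5: "a" => no
  Position 6: "c" => MATCH
  Position 7: "b" => no
  Position 8: "c" => MATCH
  Position 9: "b" => no
  Position 10: "c" => MATCH
  Position 11: "a" => no
  Position 12: "b" => no
Total occurrences: 5

5


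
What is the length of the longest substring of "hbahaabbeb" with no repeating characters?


Input: "hbahaabbeb"
Sliding window (track last position of each char):
  Position 0 ('h'): window [0,0] length 1 -- new best
  Position 1 ('b'): window [0,1] length 2 -- new best
  Position 2 ('a'): window [0,2] length 3 -- new best
  Position 3 ('h'): repeat (last at 0), move window start to 1
  Position 3 ('h'): window [1,3] length 3
  Position 4 ('a'): repeat (last at 2), move window start to 3
  Position 4 ('a'): window [3,4] length 2
  Position 5 ('a'): repeat (last at 4), move window start to 5
  Position 5 ('a'): window [5,5] length 1
  Position 6 ('b'): window [5,6] length 2
  Position 7 ('b'): repeat (last at 6), move window start to 7
  Position 7 ('b'): window [7,7] length 1
  Position 8 ('e'): window [7,8] length 2
  Position 9 ('b'): repeat (last at 7), move window start to 8
  Position 9 ('b'): window [8,9] length 2
Longest substring with no repeats: "hba" with length 3

3


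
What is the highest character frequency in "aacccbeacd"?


Input: aacccbeacd
Character counts:
  'a': 3
  'b': 1
  'c': 4
  'd': 1
  'e': 1
Maximum frequency: 4

4


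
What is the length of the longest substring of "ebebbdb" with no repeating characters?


Input: "ebebbdb"
Sliding window (track last position of each char):
  Position 0 ('e'): window [0,0] length 1 -- new best
  Position 1 ('b'): window [0,1] length 2 -- new best
  Position 2 ('e'): repeat (last at 0), move window start to 1
  Position 2 ('e'): window [1,2] length 2
  Position 3 ('b'): repeat (last at 1), move window start to 2
  Position 3 ('b'): window [2,3] length 2
  Position 4 ('b'): repeat (last at 3), move window start to 4
  Position 4 ('b'): window [4,4] length 1
  Position 5 ('d'): window [4,5] length 2
  Position 6 ('b'): repeat (last at 4), move window start to 5
  Position 6 ('b'): window [5,6] length 2
Longest substring with no repeats: "eb" with length 2

2


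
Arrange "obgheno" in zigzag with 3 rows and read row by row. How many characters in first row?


Zigzag "obgheno" into 3 rows:
Placing characters:
  'o' => row 0
  'b' => row 1
  'g' => row 2
  'h' => row 1
  'e' => row 0
  'n' => row 1
  'o' => row 2
Rows:
  Row 0: "oe"
  Row 1: "bhn"
  Row 2: "go"
First row length: 2

2


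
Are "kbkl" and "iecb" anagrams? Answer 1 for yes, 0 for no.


Strings: "kbkl", "iecb"
Sorted first:  bkkl
Sorted second: bcei
Differ at position 1: 'k' vs 'c' => not anagrams

0


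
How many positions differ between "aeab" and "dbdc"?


Comparing "aeab" and "dbdc" position by position:
  Position 0: 'a' vs 'd' => DIFFER
  Position 1: 'e' vs 'b' => DIFFER
  Position 2: 'a' vs 'd' => DIFFER
  Position 3: 'b' vs 'c' => DIFFER
Positions that differ: 4

4


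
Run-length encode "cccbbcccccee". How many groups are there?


Input: cccbbcccccee
Scanning for consecutive runs:
  Group 1: 'c' x 3 (positions 0-2)
  Group 2: 'b' x 2 (positions 3-4)
  Group 3: 'c' x 5 (positions 5-9)
  Group 4: 'e' x 2 (positions 10-11)
Total groups: 4

4


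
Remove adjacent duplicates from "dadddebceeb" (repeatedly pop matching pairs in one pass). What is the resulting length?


Input: dadddebceeb
Stack-based adjacent duplicate removal:
  Read 'd': push. Stack: d
  Read 'a': push. Stack: da
  Read 'd': push. Stack: dad
  Read 'd': matches stack top 'd' => pop. Stack: da
  Read 'd': push. Stack: dad
  Read 'e': push. Stack: dade
  Read 'b': push. Stack: dadeb
  Read 'c': push. Stack: dadebc
  Read 'e': push. Stack: dadebce
  Read 'e': matches stack top 'e' => pop. Stack: dadebc
  Read 'b': push. Stack: dadebcb
Final stack: "dadebcb" (length 7)

7


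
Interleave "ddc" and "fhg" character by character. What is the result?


Interleaving "ddc" and "fhg":
  Position 0: 'd' from first, 'f' from second => "df"
  Position 1: 'd' from first, 'h' from second => "dh"
  Position 2: 'c' from first, 'g' from second => "cg"
Result: dfdhcg

dfdhcg


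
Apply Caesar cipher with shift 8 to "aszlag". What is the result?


Caesar cipher: shift "aszlag" by 8
  'a' (pos 0) + 8 = pos 8 = 'i'
  's' (pos 18) + 8 = pos 0 = 'a'
  'z' (pos 25) + 8 = pos 7 = 'h'
  'l' (pos 11) + 8 = pos 19 = 't'
  'a' (pos 0) + 8 = pos 8 = 'i'
  'g' (pos 6) + 8 = pos 14 = 'o'
Result: iahtio

iahtio


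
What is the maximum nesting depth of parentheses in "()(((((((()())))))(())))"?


Input: "()(((((((()())))))(())))"
Tracking depth:
  Position 0 '(': depth becomes 1
  Position 1 ')': depth becomes 0
  Position 2 '(': depth becomes 1
  Position 3 '(': depth becomes 2
  Position 4 '(': depth becomes 3
  Position 5 '(': depth becomes 4
  Position 6 '(': depth becomes 5
  Position 7 '(': depth becomes 6
  Position 8 '(': depth becomes 7
  Position 9 '(': depth becomes 8
  Position 10 ')': depth becomes 7
  Position 11 '(': depth becomes 8
  Position 12 ')': depth becomes 7
  Position 13 ')': depth becomes 6
  Position 14 ')': depth becomes 5
  Position 15 ')': depth becomes 4
  Position 16 ')': depth becomes 3
  Position 17 ')': depth becomes 2
  Position 18 '(': depth becomes 3
  Position 19 '(': depth becomes 4
  Position 20 ')': depth becomes 3
  Position 21 ')': depth becomes 2
  Position 22 ')': depth becomes 1
  Position 23 ')': depth becomes 0
Maximum depth reached: 8

8


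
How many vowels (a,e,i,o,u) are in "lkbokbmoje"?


Input: lkbokbmoje
Checking each character:
  'l' at position 0: consonant
  'k' at position 1: consonant
  'b' at position 2: consonant
  'o' at position 3: vowel (running total: 1)
  'k' at position 4: consonant
  'b' at position 5: consonant
  'm' at position 6: consonant
  'o' at position 7: vowel (running total: 2)
  'j' at position 8: consonant
  'e' at position 9: vowel (running total: 3)
Total vowels: 3

3


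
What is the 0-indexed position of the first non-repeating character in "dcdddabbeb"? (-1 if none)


Input: dcdddabbeb
Character frequencies:
  'a': 1
  'b': 3
  'c': 1
  'd': 4
  'e': 1
Scanning left to right for freq == 1:
  Position 0 ('d'): freq=4, skip
  Position 1 ('c'): unique! => answer = 1

1


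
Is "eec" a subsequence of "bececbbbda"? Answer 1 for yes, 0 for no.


Check if "eec" is a subsequence of "bececbbbda"
Greedy scan:
  Position 0 ('b'): no match needed
  Position 1 ('e'): matches sub[0] = 'e'
  Position 2 ('c'): no match needed
  Position 3 ('e'): matches sub[1] = 'e'
  Position 4 ('c'): matches sub[2] = 'c'
  Position 5 ('b'): no match needed
  Position 6 ('b'): no match needed
  Position 7 ('b'): no match needed
  Position 8 ('d'): no match needed
  Position 9 ('a'): no match needed
All 3 characters matched => is a subsequence

1


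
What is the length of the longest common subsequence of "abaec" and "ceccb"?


LCS of "abaec" and "ceccb"
DP table:
           c    e    c    c    b
      0    0    0    0    0    0
  a   0    0    0    0    0    0
  b   0    0    0    0    0    1
  a   0    0    0    0    0    1
  e   0    0    1    1    1    1
  c   0    1    1    2    2    2
LCS length = dp[5][5] = 2

2


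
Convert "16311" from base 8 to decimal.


Input: "16311" in base 8
Positional expansion:
  Digit '1' (value 1) x 8^4 = 4096
  Digit '6' (value 6) x 8^3 = 3072
  Digit '3' (value 3) x 8^2 = 192
  Digit '1' (value 1) x 8^1 = 8
  Digit '1' (value 1) x 8^0 = 1
Sum = 7369

7369


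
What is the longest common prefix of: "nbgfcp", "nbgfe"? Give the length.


Words: nbgfcp, nbgfe
  Position 0: all 'n' => match
  Position 1: all 'b' => match
  Position 2: all 'g' => match
  Position 3: all 'f' => match
  Position 4: ('c', 'e') => mismatch, stop
LCP = "nbgf" (length 4)

4


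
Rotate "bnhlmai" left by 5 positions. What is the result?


Input: "bnhlmai", rotate left by 5
First 5 characters: "bnhlm"
Remaining characters: "ai"
Concatenate remaining + first: "ai" + "bnhlm" = "aibnhlm"

aibnhlm


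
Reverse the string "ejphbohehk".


Input: ejphbohehk
Reading characters right to left:
  Position 9: 'k'
  Position 8: 'h'
  Position 7: 'e'
  Position 6: 'h'
  Position 5: 'o'
  Position 4: 'b'
  Position 3: 'h'
  Position 2: 'p'
  Position 1: 'j'
  Position 0: 'e'
Reversed: khehobhpje

khehobhpje


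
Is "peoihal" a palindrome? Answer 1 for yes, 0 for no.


Input: peoihal
Reversed: lahioep
  Compare pos 0 ('p') with pos 6 ('l'): MISMATCH
  Compare pos 1 ('e') with pos 5 ('a'): MISMATCH
  Compare pos 2 ('o') with pos 4 ('h'): MISMATCH
Result: not a palindrome

0


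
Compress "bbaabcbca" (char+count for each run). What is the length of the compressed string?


Input: bbaabcbca
Runs:
  'b' x 2 => "b2"
  'a' x 2 => "a2"
  'b' x 1 => "b1"
  'c' x 1 => "c1"
  'b' x 1 => "b1"
  'c' x 1 => "c1"
  'a' x 1 => "a1"
Compressed: "b2a2b1c1b1c1a1"
Compressed length: 14

14


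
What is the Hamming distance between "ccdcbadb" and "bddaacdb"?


Comparing "ccdcbadb" and "bddaacdb" position by position:
  Position 0: 'c' vs 'b' => differ
  Position 1: 'c' vs 'd' => differ
  Position 2: 'd' vs 'd' => same
  Position 3: 'c' vs 'a' => differ
  Position 4: 'b' vs 'a' => differ
  Position 5: 'a' vs 'c' => differ
  Position 6: 'd' vs 'd' => same
  Position 7: 'b' vs 'b' => same
Total differences (Hamming distance): 5

5


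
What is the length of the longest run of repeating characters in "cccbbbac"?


Input: "cccbbbac"
Scanning for longest run:
  Position 1 ('c'): continues run of 'c', length=2
  Position 2 ('c'): continues run of 'c', length=3
  Position 3 ('b'): new char, reset run to 1
  Position 4 ('b'): continues run of 'b', length=2
  Position 5 ('b'): continues run of 'b', length=3
  Position 6 ('a'): new char, reset run to 1
  Position 7 ('c'): new char, reset run to 1
Longest run: 'c' with length 3

3


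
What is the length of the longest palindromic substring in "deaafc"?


Input: "deaafc"
Checking substrings for palindromes:
  [2:4] "aa" (len 2) => palindrome
Longest palindromic substring: "aa" with length 2

2


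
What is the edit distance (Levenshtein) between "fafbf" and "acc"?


Computing edit distance: "fafbf" -> "acc"
DP table:
           a    c    c
      0    1    2    3
  f   1    1    2    3
  a   2    1    2    3
  f   3    2    2    3
  b   4    3    3    3
  f   5    4    4    4
Edit distance = dp[5][3] = 4

4


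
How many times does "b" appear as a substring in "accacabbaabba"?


Searching for "b" in "accacabbaabba"
Scanning each position:
  Position 0: "a" => no
  Position 1: "c" => no
  Position 2: "c" => no
  Position 3: "a" => no
  Position 4: "c" => no
  Position 5: "a" => no
  Position 6: "b" => MATCH
  Position 7: "b" => MATCH
  Position 8: "a" => no
  Position 9: "a" => no
  Position 10: "b" => MATCH
  Position 11: "b" => MATCH
  Position 12: "a" => no
Total occurrences: 4

4


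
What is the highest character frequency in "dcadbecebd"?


Input: dcadbecebd
Character counts:
  'a': 1
  'b': 2
  'c': 2
  'd': 3
  'e': 2
Maximum frequency: 3

3


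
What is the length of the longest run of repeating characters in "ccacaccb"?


Input: "ccacaccb"
Scanning for longest run:
  Position 1 ('c'): continues run of 'c', length=2
  Position 2 ('a'): new char, reset run to 1
  Position 3 ('c'): new char, reset run to 1
  Position 4 ('a'): new char, reset run to 1
  Position 5 ('c'): new char, reset run to 1
  Position 6 ('c'): continues run of 'c', length=2
  Position 7 ('b'): new char, reset run to 1
Longest run: 'c' with length 2

2


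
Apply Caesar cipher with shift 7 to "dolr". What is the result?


Caesar cipher: shift "dolr" by 7
  'd' (pos 3) + 7 = pos 10 = 'k'
  'o' (pos 14) + 7 = pos 21 = 'v'
  'l' (pos 11) + 7 = pos 18 = 's'
  'r' (pos 17) + 7 = pos 24 = 'y'
Result: kvsy

kvsy


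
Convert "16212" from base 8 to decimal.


Input: "16212" in base 8
Positional expansion:
  Digit '1' (value 1) x 8^4 = 4096
  Digit '6' (value 6) x 8^3 = 3072
  Digit '2' (value 2) x 8^2 = 128
  Digit '1' (value 1) x 8^1 = 8
  Digit '2' (value 2) x 8^0 = 2
Sum = 7306

7306


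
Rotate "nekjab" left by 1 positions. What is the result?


Input: "nekjab", rotate left by 1
First 1 characters: "n"
Remaining characters: "ekjab"
Concatenate remaining + first: "ekjab" + "n" = "ekjabn"

ekjabn


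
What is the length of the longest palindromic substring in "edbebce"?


Input: "edbebce"
Checking substrings for palindromes:
  [2:5] "beb" (len 3) => palindrome
Longest palindromic substring: "beb" with length 3

3


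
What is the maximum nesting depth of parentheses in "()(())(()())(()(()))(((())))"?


Input: "()(())(()())(()(()))(((())))"
Tracking depth:
  Position 0 '(': depth becomes 1
  Position 1 ')': depth becomes 0
  Position 2 '(': depth becomes 1
  Position 3 '(': depth becomes 2
  Position 4 ')': depth becomes 1
  Position 5 ')': depth becomes 0
  Position 6 '(': depth becomes 1
  Position 7 '(': depth becomes 2
  Position 8 ')': depth becomes 1
  Position 9 '(': depth becomes 2
  Position 10 ')': depth becomes 1
  Position 11 ')': depth becomes 0
  Position 12 '(': depth becomes 1
  Position 13 '(': depth becomes 2
  Position 14 ')': depth becomes 1
  Position 15 '(': depth becomes 2
  Position 16 '(': depth becomes 3
  Position 17 ')': depth becomes 2
  Position 18 ')': depth becomes 1
  Position 19 ')': depth becomes 0
  Position 20 '(': depth becomes 1
  Position 21 '(': depth becomes 2
  Position 22 '(': depth becomes 3
  Position 23 '(': depth becomes 4
  Position 24 ')': depth becomes 3
  Position 25 ')': depth becomes 2
  Position 26 ')': depth becomes 1
  Position 27 ')': depth becomes 0
Maximum depth reached: 4

4


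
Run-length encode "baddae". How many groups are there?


Input: baddae
Scanning for consecutive runs:
  Group 1: 'b' x 1 (positions 0-0)
  Group 2: 'a' x 1 (positions 1-1)
  Group 3: 'd' x 2 (positions 2-3)
  Group 4: 'a' x 1 (positions 4-4)
  Group 5: 'e' x 1 (positions 5-5)
Total groups: 5

5


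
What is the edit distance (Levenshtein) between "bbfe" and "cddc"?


Computing edit distance: "bbfe" -> "cddc"
DP table:
           c    d    d    c
      0    1    2    3    4
  b   1    1    2    3    4
  b   2    2    2    3    4
  f   3    3    3    3    4
  e   4    4    4    4    4
Edit distance = dp[4][4] = 4

4


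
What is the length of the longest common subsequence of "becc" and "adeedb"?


LCS of "becc" and "adeedb"
DP table:
           a    d    e    e    d    b
      0    0    0    0    0    0    0
  b   0    0    0    0    0    0    1
  e   0    0    0    1    1    1    1
  c   0    0    0    1    1    1    1
  c   0    0    0    1    1    1    1
LCS length = dp[4][6] = 1

1


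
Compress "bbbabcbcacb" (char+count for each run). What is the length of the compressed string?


Input: bbbabcbcacb
Runs:
  'b' x 3 => "b3"
  'a' x 1 => "a1"
  'b' x 1 => "b1"
  'c' x 1 => "c1"
  'b' x 1 => "b1"
  'c' x 1 => "c1"
  'a' x 1 => "a1"
  'c' x 1 => "c1"
  'b' x 1 => "b1"
Compressed: "b3a1b1c1b1c1a1c1b1"
Compressed length: 18

18


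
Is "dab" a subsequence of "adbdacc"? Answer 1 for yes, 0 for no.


Check if "dab" is a subsequence of "adbdacc"
Greedy scan:
  Position 0 ('a'): no match needed
  Position 1 ('d'): matches sub[0] = 'd'
  Position 2 ('b'): no match needed
  Position 3 ('d'): no match needed
  Position 4 ('a'): matches sub[1] = 'a'
  Position 5 ('c'): no match needed
  Position 6 ('c'): no match needed
Only matched 2/3 characters => not a subsequence

0


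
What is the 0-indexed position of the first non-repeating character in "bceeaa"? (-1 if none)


Input: bceeaa
Character frequencies:
  'a': 2
  'b': 1
  'c': 1
  'e': 2
Scanning left to right for freq == 1:
  Position 0 ('b'): unique! => answer = 0

0


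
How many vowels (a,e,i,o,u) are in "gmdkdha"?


Input: gmdkdha
Checking each character:
  'g' at position 0: consonant
  'm' at position 1: consonant
  'd' at position 2: consonant
  'k' at position 3: consonant
  'd' at position 4: consonant
  'h' at position 5: consonant
  'a' at position 6: vowel (running total: 1)
Total vowels: 1

1


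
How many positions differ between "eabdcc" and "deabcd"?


Comparing "eabdcc" and "deabcd" position by position:
  Position 0: 'e' vs 'd' => DIFFER
  Position 1: 'a' vs 'e' => DIFFER
  Position 2: 'b' vs 'a' => DIFFER
  Position 3: 'd' vs 'b' => DIFFER
  Position 4: 'c' vs 'c' => same
  Position 5: 'c' vs 'd' => DIFFER
Positions that differ: 5

5


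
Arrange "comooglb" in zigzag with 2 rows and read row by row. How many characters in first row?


Zigzag "comooglb" into 2 rows:
Placing characters:
  'c' => row 0
  'o' => row 1
  'm' => row 0
  'o' => row 1
  'o' => row 0
  'g' => row 1
  'l' => row 0
  'b' => row 1
Rows:
  Row 0: "cmol"
  Row 1: "oogb"
First row length: 4

4


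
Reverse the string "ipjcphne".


Input: ipjcphne
Reading characters right to left:
  Position 7: 'e'
  Position 6: 'n'
  Position 5: 'h'
  Position 4: 'p'
  Position 3: 'c'
  Position 2: 'j'
  Position 1: 'p'
  Position 0: 'i'
Reversed: enhpcjpi

enhpcjpi


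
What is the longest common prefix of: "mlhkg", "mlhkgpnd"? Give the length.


Words: mlhkg, mlhkgpnd
  Position 0: all 'm' => match
  Position 1: all 'l' => match
  Position 2: all 'h' => match
  Position 3: all 'k' => match
  Position 4: all 'g' => match
LCP = "mlhkg" (length 5)

5


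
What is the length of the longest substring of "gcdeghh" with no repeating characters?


Input: "gcdeghh"
Sliding window (track last position of each char):
  Position 0 ('g'): window [0,0] length 1 -- new best
  Position 1 ('c'): window [0,1] length 2 -- new best
  Position 2 ('d'): window [0,2] length 3 -- new best
  Position 3 ('e'): window [0,3] length 4 -- new best
  Position 4 ('g'): repeat (last at 0), move window start to 1
  Position 4 ('g'): window [1,4] length 4
  Position 5 ('h'): window [1,5] length 5 -- new best
  Position 6 ('h'): repeat (last at 5), move window start to 6
  Position 6 ('h'): window [6,6] length 1
Longest substring with no repeats: "cdegh" with length 5

5


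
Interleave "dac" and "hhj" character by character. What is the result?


Interleaving "dac" and "hhj":
  Position 0: 'd' from first, 'h' from second => "dh"
  Position 1: 'a' from first, 'h' from second => "ah"
  Position 2: 'c' from first, 'j' from second => "cj"
Result: dhahcj

dhahcj
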